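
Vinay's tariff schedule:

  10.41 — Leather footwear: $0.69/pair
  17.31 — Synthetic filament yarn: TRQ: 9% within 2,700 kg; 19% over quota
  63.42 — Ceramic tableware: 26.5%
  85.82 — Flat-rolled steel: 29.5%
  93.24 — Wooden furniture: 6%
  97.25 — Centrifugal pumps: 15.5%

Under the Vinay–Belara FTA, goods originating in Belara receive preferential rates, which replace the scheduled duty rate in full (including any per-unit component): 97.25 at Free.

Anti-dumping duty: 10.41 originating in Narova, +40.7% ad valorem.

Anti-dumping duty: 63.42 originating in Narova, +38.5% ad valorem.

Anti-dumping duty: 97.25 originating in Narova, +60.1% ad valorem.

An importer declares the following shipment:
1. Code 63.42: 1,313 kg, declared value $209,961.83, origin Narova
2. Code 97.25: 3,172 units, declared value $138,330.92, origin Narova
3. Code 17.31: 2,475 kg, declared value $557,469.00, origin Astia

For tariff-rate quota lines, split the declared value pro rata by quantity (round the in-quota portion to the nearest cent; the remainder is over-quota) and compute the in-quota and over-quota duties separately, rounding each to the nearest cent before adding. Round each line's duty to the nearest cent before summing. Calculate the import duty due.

Line 1 (63.42, Narova, 1,313 kg, $209,961.83):
Base rate for 63.42 is 26.5%.
Additional duty on 63.42 from Narova: +38.5%. Applied ad valorem rate: 26.5% + 38.5% = 65%.
Duty = $209,961.83 × 65% = $136,475.19.
Line 2 (97.25, Narova, 3,172 units, $138,330.92):
Base rate for 97.25 is 15.5%.
97.25 has an FTA preferential rate, but origin Narova is not Belara; base rate stands.
Additional duty on 97.25 from Narova: +60.1%. Applied ad valorem rate: 15.5% + 60.1% = 75.6%.
Duty = $138,330.92 × 75.6% = $104,578.18.
Line 3 (17.31, Astia, 2,475 kg, $557,469.00):
Code 17.31 is under a tariff-rate quota (threshold 2,700 kg). Quantity 2,475 kg is within the quota, so the in-quota rate 9% applies to the full value.
Duty = $557,469.00 × 9% = $50,172.21.
Total = $136,475.19 + $104,578.18 + $50,172.21 = $291,225.58.

$291,225.58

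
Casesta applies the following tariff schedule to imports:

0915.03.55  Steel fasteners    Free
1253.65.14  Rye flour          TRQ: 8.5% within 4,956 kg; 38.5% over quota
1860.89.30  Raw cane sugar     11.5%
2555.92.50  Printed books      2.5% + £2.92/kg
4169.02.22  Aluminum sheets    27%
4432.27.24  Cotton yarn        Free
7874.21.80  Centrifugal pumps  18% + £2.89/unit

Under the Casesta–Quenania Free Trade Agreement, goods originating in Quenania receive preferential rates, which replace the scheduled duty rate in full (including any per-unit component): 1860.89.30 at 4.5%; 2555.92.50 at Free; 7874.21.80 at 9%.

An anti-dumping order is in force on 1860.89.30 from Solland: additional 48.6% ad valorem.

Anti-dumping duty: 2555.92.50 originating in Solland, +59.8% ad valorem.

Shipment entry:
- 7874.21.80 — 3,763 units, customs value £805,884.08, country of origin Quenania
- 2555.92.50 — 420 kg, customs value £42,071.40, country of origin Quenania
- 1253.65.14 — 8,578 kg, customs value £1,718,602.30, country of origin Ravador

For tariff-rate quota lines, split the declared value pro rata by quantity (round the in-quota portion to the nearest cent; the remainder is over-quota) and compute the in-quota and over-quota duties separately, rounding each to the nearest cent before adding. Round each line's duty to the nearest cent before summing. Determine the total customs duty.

Line 1 (7874.21.80, Quenania, 3,763 units, £805,884.08):
Base rate for 7874.21.80 is 18% + £2.89/unit.
Origin Quenania qualifies under the Casesta–Quenania agreement and 7874.21.80 is covered: preferential rate 9% applies instead.
Duty = £805,884.08 × 9% = £72,529.57.
Line 2 (2555.92.50, Quenania, 420 kg, £42,071.40):
Base rate for 2555.92.50 is 2.5% + £2.92/kg.
Origin Quenania qualifies under the Casesta–Quenania agreement and 2555.92.50 is covered: preferential rate Free applies instead.
The additional-duty order on 2555.92.50 targets Solland, not Quenania; it does not apply.
Duty = £42,071.40 × 0% = £0.00.
Line 3 (1253.65.14, Ravador, 8,578 kg, £1,718,602.30):
Code 1253.65.14 is under a tariff-rate quota (threshold 4,956 kg). In-quota: 4,956 kg at 8.5%; over-quota: 3,622 kg at 38.5%.
Pro-rata value split: in-quota = £1,718,602.30 × 4,956/8,578 = £992,934.60; over-quota = £1,718,602.30 − £992,934.60 = £725,667.70.
In-quota duty = £992,934.60 × 8.5% = £84,399.44. Over-quota duty = £725,667.70 × 38.5% = £279,382.06.
Line duty = £84,399.44 + £279,382.06 = £363,781.50.
Total = £72,529.57 + £0.00 + £363,781.50 = £436,311.07.

£436,311.07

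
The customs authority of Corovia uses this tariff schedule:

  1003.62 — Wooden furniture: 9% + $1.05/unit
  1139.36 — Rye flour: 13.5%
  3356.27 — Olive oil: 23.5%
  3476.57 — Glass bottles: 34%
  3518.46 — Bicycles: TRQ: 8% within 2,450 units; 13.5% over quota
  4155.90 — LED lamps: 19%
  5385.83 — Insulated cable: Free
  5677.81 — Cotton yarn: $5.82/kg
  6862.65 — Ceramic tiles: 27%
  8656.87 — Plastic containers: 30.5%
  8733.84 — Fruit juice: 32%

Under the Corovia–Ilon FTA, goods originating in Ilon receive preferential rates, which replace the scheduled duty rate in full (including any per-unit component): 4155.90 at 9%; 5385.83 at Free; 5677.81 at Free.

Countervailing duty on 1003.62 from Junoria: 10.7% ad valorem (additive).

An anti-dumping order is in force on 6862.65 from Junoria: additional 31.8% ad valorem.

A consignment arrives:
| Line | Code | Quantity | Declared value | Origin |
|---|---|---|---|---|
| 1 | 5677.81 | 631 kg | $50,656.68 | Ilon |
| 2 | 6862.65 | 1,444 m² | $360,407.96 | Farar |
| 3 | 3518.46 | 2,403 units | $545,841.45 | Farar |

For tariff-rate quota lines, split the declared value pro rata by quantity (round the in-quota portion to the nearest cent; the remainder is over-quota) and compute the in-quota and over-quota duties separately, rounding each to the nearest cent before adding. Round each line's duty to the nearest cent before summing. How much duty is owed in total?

Line 1 (5677.81, Ilon, 631 kg, $50,656.68):
Base rate for 5677.81 is $5.82/kg.
Origin Ilon qualifies under the Corovia–Ilon agreement and 5677.81 is covered: preferential rate Free applies instead.
Duty = $50,656.68 × 0% = $0.00.
Line 2 (6862.65, Farar, 1,444 m², $360,407.96):
Base rate for 6862.65 is 27%.
The additional-duty order on 6862.65 targets Junoria, not Farar; it does not apply.
Duty = $360,407.96 × 27% = $97,310.15.
Line 3 (3518.46, Farar, 2,403 units, $545,841.45):
Code 3518.46 is under a tariff-rate quota (threshold 2,450 units). Quantity 2,403 units is within the quota, so the in-quota rate 8% applies to the full value.
Duty = $545,841.45 × 8% = $43,667.32.
Total = $0.00 + $97,310.15 + $43,667.32 = $140,977.47.

$140,977.47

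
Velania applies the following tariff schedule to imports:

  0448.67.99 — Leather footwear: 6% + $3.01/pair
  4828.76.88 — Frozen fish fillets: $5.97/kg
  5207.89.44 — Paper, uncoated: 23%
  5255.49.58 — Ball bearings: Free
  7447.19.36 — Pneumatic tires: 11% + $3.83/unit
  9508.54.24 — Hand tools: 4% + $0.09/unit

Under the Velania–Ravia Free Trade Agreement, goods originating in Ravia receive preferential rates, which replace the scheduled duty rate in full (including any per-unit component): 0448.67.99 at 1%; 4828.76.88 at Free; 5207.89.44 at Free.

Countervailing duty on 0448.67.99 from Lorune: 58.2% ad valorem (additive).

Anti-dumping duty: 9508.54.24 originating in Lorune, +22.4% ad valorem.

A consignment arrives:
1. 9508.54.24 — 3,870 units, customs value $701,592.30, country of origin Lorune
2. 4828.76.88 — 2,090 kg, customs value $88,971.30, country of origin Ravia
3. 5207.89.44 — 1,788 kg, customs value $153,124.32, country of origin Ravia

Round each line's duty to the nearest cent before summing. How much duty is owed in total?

Line 1 (9508.54.24, Lorune, 3,870 units, $701,592.30):
Base rate for 9508.54.24 is 4% + $0.09/unit.
Additional duty on 9508.54.24 from Lorune: +22.4%. Applied ad valorem rate: 4% + 22.4% = 26.4%.
Duty = $701,592.30 × 26.4% + 3,870 × $0.09 = $185,568.67.
Line 2 (4828.76.88, Ravia, 2,090 kg, $88,971.30):
Base rate for 4828.76.88 is $5.97/kg.
Origin Ravia qualifies under the Velania–Ravia agreement and 4828.76.88 is covered: preferential rate Free applies instead.
Duty = $88,971.30 × 0% = $0.00.
Line 3 (5207.89.44, Ravia, 1,788 kg, $153,124.32):
Base rate for 5207.89.44 is 23%.
Origin Ravia qualifies under the Velania–Ravia agreement and 5207.89.44 is covered: preferential rate Free applies instead.
Duty = $153,124.32 × 0% = $0.00.
Total = $185,568.67 + $0.00 + $0.00 = $185,568.67.

$185,568.67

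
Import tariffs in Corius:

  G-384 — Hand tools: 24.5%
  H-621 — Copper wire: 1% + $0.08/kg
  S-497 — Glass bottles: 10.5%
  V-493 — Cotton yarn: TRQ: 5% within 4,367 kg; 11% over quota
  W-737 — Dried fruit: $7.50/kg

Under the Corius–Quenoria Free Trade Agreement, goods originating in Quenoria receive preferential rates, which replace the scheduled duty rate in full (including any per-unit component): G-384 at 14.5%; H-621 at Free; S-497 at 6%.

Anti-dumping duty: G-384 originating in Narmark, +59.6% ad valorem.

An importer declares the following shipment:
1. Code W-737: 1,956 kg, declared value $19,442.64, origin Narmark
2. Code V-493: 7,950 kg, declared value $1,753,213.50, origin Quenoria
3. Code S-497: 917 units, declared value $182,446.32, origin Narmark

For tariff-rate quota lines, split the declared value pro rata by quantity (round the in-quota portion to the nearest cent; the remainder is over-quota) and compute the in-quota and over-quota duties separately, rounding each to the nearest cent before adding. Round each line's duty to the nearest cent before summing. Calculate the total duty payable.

$168,897.08

Line 1 (W-737, Narmark, 1,956 kg, $19,442.64):
Base rate for W-737 is $7.50/kg.
Duty = 1,956 × $7.50 = $14,670.00.
Line 2 (V-493, Quenoria, 7,950 kg, $1,753,213.50):
Code V-493 is under a tariff-rate quota (threshold 4,367 kg). In-quota: 4,367 kg at 5%; over-quota: 3,583 kg at 11%.
Pro-rata value split: in-quota = $1,753,213.50 × 4,367/7,950 = $963,054.51; over-quota = $1,753,213.50 − $963,054.51 = $790,158.99.
In-quota duty = $963,054.51 × 5% = $48,152.73. Over-quota duty = $790,158.99 × 11% = $86,917.49.
Line duty = $48,152.73 + $86,917.49 = $135,070.22.
Line 3 (S-497, Narmark, 917 units, $182,446.32):
Base rate for S-497 is 10.5%.
S-497 has an FTA preferential rate, but origin Narmark is not Quenoria; base rate stands.
Duty = $182,446.32 × 10.5% = $19,156.86.
Total = $14,670.00 + $135,070.22 + $19,156.86 = $168,897.08.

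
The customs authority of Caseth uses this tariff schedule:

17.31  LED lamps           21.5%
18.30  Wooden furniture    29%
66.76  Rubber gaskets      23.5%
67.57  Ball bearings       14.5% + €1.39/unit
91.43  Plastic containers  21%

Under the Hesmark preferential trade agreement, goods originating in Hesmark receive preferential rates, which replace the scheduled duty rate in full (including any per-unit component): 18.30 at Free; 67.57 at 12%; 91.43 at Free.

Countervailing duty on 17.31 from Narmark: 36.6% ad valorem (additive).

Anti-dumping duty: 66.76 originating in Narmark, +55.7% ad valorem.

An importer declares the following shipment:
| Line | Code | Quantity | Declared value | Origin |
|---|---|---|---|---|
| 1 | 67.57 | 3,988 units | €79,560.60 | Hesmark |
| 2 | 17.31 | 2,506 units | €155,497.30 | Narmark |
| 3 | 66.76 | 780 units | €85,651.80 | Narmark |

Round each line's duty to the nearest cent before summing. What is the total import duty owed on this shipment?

Line 1 (67.57, Hesmark, 3,988 units, €79,560.60):
Base rate for 67.57 is 14.5% + €1.39/unit.
Origin Hesmark qualifies under the Caseth–Hesmark agreement and 67.57 is covered: preferential rate 12% applies instead.
Duty = €79,560.60 × 12% = €9,547.27.
Line 2 (17.31, Narmark, 2,506 units, €155,497.30):
Base rate for 17.31 is 21.5%.
Additional duty on 17.31 from Narmark: +36.6%. Applied ad valorem rate: 21.5% + 36.6% = 58.1%.
Duty = €155,497.30 × 58.1% = €90,343.93.
Line 3 (66.76, Narmark, 780 units, €85,651.80):
Base rate for 66.76 is 23.5%.
Additional duty on 66.76 from Narmark: +55.7%. Applied ad valorem rate: 23.5% + 55.7% = 79.2%.
Duty = €85,651.80 × 79.2% = €67,836.23.
Total = €9,547.27 + €90,343.93 + €67,836.23 = €167,727.43.

€167,727.43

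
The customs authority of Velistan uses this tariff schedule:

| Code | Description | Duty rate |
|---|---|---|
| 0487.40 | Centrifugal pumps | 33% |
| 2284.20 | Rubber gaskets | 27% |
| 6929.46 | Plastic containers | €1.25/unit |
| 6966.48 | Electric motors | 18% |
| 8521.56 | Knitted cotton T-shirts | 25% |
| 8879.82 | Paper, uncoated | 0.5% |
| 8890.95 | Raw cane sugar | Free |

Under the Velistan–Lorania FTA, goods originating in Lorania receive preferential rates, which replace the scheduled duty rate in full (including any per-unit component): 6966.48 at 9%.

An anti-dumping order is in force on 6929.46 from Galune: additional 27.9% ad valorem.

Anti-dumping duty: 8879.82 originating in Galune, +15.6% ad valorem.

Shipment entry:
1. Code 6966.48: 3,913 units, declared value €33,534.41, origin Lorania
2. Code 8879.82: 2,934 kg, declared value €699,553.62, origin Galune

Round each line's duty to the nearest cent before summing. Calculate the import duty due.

€115,646.23

Line 1 (6966.48, Lorania, 3,913 units, €33,534.41):
Base rate for 6966.48 is 18%.
Origin Lorania qualifies under the Velistan–Lorania agreement and 6966.48 is covered: preferential rate 9% applies instead.
Duty = €33,534.41 × 9% = €3,018.10.
Line 2 (8879.82, Galune, 2,934 kg, €699,553.62):
Base rate for 8879.82 is 0.5%.
Additional duty on 8879.82 from Galune: +15.6%. Applied ad valorem rate: 0.5% + 15.6% = 16.1%.
Duty = €699,553.62 × 16.1% = €112,628.13.
Total = €3,018.10 + €112,628.13 = €115,646.23.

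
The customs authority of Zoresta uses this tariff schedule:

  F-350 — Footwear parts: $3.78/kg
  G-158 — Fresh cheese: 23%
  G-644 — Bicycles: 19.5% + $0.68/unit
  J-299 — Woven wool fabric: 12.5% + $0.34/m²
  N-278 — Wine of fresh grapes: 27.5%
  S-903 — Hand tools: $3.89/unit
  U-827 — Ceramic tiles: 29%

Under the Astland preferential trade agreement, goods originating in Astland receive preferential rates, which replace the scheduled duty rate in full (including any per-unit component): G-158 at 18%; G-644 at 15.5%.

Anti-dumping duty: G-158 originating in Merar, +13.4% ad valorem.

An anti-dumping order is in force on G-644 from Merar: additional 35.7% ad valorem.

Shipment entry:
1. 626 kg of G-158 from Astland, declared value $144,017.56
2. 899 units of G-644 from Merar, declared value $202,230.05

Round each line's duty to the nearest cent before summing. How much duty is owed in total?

Line 1 (G-158, Astland, 626 kg, $144,017.56):
Base rate for G-158 is 23%.
Origin Astland qualifies under the Zoresta–Astland agreement and G-158 is covered: preferential rate 18% applies instead.
The additional-duty order on G-158 targets Merar, not Astland; it does not apply.
Duty = $144,017.56 × 18% = $25,923.16.
Line 2 (G-644, Merar, 899 units, $202,230.05):
Base rate for G-644 is 19.5% + $0.68/unit.
G-644 has an FTA preferential rate, but origin Merar is not Astland; base rate stands.
Additional duty on G-644 from Merar: +35.7%. Applied ad valorem rate: 19.5% + 35.7% = 55.2%.
Duty = $202,230.05 × 55.2% + 899 × $0.68 = $112,242.31.
Total = $25,923.16 + $112,242.31 = $138,165.47.

$138,165.47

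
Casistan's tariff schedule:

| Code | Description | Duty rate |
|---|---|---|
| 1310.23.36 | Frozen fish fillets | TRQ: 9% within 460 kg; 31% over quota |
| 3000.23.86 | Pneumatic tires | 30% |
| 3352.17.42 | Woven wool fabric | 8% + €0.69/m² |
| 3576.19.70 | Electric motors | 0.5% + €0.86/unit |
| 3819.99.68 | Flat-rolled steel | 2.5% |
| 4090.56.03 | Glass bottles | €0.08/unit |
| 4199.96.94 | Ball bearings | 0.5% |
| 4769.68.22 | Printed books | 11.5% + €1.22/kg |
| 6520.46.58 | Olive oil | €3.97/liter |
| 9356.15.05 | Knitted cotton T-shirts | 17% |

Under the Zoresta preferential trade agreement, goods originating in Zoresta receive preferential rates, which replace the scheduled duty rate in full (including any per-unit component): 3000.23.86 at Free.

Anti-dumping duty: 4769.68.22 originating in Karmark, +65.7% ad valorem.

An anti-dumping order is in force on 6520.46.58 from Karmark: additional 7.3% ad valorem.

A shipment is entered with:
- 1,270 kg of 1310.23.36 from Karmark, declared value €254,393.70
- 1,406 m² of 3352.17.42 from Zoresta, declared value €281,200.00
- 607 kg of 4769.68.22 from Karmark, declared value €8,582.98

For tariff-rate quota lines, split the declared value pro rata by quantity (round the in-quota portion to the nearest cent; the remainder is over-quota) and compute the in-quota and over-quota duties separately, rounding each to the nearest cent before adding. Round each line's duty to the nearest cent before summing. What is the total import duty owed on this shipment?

€89,423.41

Line 1 (1310.23.36, Karmark, 1,270 kg, €254,393.70):
Code 1310.23.36 is under a tariff-rate quota (threshold 460 kg). In-quota: 460 kg at 9%; over-quota: 810 kg at 31%.
Pro-rata value split: in-quota = €254,393.70 × 460/1,270 = €92,142.60; over-quota = €254,393.70 − €92,142.60 = €162,251.10.
In-quota duty = €92,142.60 × 9% = €8,292.83. Over-quota duty = €162,251.10 × 31% = €50,297.84.
Line duty = €8,292.83 + €50,297.84 = €58,590.67.
Line 2 (3352.17.42, Zoresta, 1,406 m², €281,200.00):
Base rate for 3352.17.42 is 8% + €0.69/m².
Origin Zoresta is the FTA partner but 3352.17.42 is not on the preference list; base rate stands.
Duty = €281,200.00 × 8% + 1,406 × €0.69 = €23,466.14.
Line 3 (4769.68.22, Karmark, 607 kg, €8,582.98):
Base rate for 4769.68.22 is 11.5% + €1.22/kg.
Additional duty on 4769.68.22 from Karmark: +65.7%. Applied ad valorem rate: 11.5% + 65.7% = 77.2%.
Duty = €8,582.98 × 77.2% + 607 × €1.22 = €7,366.60.
Total = €58,590.67 + €23,466.14 + €7,366.60 = €89,423.41.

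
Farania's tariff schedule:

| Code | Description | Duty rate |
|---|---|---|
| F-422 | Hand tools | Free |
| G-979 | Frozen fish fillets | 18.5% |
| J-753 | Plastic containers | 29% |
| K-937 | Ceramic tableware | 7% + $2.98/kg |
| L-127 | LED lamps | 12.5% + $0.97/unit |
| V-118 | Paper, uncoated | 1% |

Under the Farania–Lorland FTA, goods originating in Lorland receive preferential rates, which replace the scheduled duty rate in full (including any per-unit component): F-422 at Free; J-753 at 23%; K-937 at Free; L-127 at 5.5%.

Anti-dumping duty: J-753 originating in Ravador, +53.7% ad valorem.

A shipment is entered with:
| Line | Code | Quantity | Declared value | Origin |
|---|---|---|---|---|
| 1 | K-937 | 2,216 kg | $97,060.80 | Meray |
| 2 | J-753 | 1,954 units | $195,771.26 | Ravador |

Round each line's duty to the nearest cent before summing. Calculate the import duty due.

$175,300.77

Line 1 (K-937, Meray, 2,216 kg, $97,060.80):
Base rate for K-937 is 7% + $2.98/kg.
K-937 has an FTA preferential rate, but origin Meray is not Lorland; base rate stands.
Duty = $97,060.80 × 7% + 2,216 × $2.98 = $13,397.94.
Line 2 (J-753, Ravador, 1,954 units, $195,771.26):
Base rate for J-753 is 29%.
J-753 has an FTA preferential rate, but origin Ravador is not Lorland; base rate stands.
Additional duty on J-753 from Ravador: +53.7%. Applied ad valorem rate: 29% + 53.7% = 82.7%.
Duty = $195,771.26 × 82.7% = $161,902.83.
Total = $13,397.94 + $161,902.83 = $175,300.77.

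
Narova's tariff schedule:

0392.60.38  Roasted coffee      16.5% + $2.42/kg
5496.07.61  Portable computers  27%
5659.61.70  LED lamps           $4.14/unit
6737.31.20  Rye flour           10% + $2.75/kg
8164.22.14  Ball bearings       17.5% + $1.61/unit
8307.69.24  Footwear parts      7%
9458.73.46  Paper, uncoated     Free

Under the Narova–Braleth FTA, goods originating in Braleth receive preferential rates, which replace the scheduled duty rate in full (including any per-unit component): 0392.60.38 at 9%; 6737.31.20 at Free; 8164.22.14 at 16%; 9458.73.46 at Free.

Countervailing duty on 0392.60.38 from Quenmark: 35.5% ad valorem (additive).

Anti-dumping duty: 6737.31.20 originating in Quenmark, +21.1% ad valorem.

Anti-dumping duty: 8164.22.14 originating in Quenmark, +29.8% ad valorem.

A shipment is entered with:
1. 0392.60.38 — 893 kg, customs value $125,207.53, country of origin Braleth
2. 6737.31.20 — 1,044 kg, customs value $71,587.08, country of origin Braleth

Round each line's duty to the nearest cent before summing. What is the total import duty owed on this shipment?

Line 1 (0392.60.38, Braleth, 893 kg, $125,207.53):
Base rate for 0392.60.38 is 16.5% + $2.42/kg.
Origin Braleth qualifies under the Narova–Braleth agreement and 0392.60.38 is covered: preferential rate 9% applies instead.
The additional-duty order on 0392.60.38 targets Quenmark, not Braleth; it does not apply.
Duty = $125,207.53 × 9% = $11,268.68.
Line 2 (6737.31.20, Braleth, 1,044 kg, $71,587.08):
Base rate for 6737.31.20 is 10% + $2.75/kg.
Origin Braleth qualifies under the Narova–Braleth agreement and 6737.31.20 is covered: preferential rate Free applies instead.
The additional-duty order on 6737.31.20 targets Quenmark, not Braleth; it does not apply.
Duty = $71,587.08 × 0% = $0.00.
Total = $11,268.68 + $0.00 = $11,268.68.

$11,268.68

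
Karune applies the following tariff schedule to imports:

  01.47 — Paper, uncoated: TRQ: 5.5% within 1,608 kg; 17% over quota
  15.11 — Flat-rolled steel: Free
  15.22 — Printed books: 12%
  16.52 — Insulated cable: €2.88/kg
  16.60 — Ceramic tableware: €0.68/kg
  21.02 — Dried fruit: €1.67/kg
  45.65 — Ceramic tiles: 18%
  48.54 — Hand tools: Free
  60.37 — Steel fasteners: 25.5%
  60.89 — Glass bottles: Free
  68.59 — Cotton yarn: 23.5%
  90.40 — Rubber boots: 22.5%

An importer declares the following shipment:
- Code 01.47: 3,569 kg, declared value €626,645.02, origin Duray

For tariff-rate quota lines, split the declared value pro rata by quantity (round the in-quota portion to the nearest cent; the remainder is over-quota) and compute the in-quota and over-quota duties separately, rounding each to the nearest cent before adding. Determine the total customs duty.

Line 1 (01.47, Duray, 3,569 kg, €626,645.02):
Code 01.47 is under a tariff-rate quota (threshold 1,608 kg). In-quota: 1,608 kg at 5.5%; over-quota: 1,961 kg at 17%.
Pro-rata value split: in-quota = €626,645.02 × 1,608/3,569 = €282,332.64; over-quota = €626,645.02 − €282,332.64 = €344,312.38.
In-quota duty = €282,332.64 × 5.5% = €15,528.30. Over-quota duty = €344,312.38 × 17% = €58,533.10.
Line duty = €15,528.30 + €58,533.10 = €74,061.40.

€74,061.40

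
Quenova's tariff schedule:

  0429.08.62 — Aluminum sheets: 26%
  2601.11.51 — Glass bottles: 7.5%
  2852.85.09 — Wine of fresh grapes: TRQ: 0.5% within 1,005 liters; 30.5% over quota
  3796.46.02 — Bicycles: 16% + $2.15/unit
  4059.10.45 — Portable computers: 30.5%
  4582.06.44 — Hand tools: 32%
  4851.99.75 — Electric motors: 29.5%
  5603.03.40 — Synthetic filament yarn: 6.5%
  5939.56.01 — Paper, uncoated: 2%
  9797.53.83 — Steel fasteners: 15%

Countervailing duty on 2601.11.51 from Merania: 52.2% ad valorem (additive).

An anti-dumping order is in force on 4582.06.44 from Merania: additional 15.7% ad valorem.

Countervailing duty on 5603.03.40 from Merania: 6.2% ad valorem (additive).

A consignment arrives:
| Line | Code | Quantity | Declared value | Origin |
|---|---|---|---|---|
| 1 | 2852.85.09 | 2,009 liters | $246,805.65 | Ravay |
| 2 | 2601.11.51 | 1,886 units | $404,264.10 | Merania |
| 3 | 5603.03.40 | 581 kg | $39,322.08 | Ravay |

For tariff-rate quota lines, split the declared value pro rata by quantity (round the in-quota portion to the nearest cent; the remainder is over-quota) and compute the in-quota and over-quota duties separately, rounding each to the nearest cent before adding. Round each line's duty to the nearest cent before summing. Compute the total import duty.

Line 1 (2852.85.09, Ravay, 2,009 liters, $246,805.65):
Code 2852.85.09 is under a tariff-rate quota (threshold 1,005 liters). In-quota: 1,005 liters at 0.5%; over-quota: 1,004 liters at 30.5%.
Pro-rata value split: in-quota = $246,805.65 × 1,005/2,009 = $123,464.25; over-quota = $246,805.65 − $123,464.25 = $123,341.40.
In-quota duty = $123,464.25 × 0.5% = $617.32. Over-quota duty = $123,341.40 × 30.5% = $37,619.13.
Line duty = $617.32 + $37,619.13 = $38,236.45.
Line 2 (2601.11.51, Merania, 1,886 units, $404,264.10):
Base rate for 2601.11.51 is 7.5%.
Additional duty on 2601.11.51 from Merania: +52.2%. Applied ad valorem rate: 7.5% + 52.2% = 59.7%.
Duty = $404,264.10 × 59.7% = $241,345.67.
Line 3 (5603.03.40, Ravay, 581 kg, $39,322.08):
Base rate for 5603.03.40 is 6.5%.
The additional-duty order on 5603.03.40 targets Merania, not Ravay; it does not apply.
Duty = $39,322.08 × 6.5% = $2,555.94.
Total = $38,236.45 + $241,345.67 + $2,555.94 = $282,138.06.

$282,138.06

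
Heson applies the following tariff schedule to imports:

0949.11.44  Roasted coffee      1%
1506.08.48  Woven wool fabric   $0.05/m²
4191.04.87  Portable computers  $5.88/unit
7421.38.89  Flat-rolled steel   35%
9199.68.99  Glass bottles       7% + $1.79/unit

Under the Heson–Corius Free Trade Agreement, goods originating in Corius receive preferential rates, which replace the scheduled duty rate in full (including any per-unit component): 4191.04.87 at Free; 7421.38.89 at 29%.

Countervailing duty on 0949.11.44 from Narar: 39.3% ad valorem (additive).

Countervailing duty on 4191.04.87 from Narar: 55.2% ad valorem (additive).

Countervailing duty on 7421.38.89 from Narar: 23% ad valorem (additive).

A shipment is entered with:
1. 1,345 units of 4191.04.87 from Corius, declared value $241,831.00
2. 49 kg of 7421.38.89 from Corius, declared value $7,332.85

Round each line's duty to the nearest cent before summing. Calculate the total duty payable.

Line 1 (4191.04.87, Corius, 1,345 units, $241,831.00):
Base rate for 4191.04.87 is $5.88/unit.
Origin Corius qualifies under the Heson–Corius agreement and 4191.04.87 is covered: preferential rate Free applies instead.
The additional-duty order on 4191.04.87 targets Narar, not Corius; it does not apply.
Duty = $241,831.00 × 0% = $0.00.
Line 2 (7421.38.89, Corius, 49 kg, $7,332.85):
Base rate for 7421.38.89 is 35%.
Origin Corius qualifies under the Heson–Corius agreement and 7421.38.89 is covered: preferential rate 29% applies instead.
The additional-duty order on 7421.38.89 targets Narar, not Corius; it does not apply.
Duty = $7,332.85 × 29% = $2,126.53.
Total = $0.00 + $2,126.53 = $2,126.53.

$2,126.53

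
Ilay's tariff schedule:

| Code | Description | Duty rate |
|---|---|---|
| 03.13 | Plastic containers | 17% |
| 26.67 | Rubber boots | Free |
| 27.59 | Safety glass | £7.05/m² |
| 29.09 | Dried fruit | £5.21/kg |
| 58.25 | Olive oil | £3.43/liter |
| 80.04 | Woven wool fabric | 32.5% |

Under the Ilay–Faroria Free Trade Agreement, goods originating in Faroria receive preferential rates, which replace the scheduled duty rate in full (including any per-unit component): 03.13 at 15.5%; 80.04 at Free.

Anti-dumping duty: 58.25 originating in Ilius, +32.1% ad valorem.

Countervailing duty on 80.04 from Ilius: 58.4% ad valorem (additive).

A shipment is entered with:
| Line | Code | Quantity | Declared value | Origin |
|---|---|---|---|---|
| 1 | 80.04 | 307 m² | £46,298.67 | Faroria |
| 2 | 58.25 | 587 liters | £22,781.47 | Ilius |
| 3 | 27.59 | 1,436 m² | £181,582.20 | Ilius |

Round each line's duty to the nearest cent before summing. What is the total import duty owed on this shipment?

Line 1 (80.04, Faroria, 307 m², £46,298.67):
Base rate for 80.04 is 32.5%.
Origin Faroria qualifies under the Ilay–Faroria agreement and 80.04 is covered: preferential rate Free applies instead.
The additional-duty order on 80.04 targets Ilius, not Faroria; it does not apply.
Duty = £46,298.67 × 0% = £0.00.
Line 2 (58.25, Ilius, 587 liters, £22,781.47):
Base rate for 58.25 is £3.43/liter.
Additional duty on 58.25 from Ilius: +32.1% ad valorem. Applied ad valorem rate = 32.1%.
Duty = £22,781.47 × 32.1% + 587 × £3.43 = £9,326.26.
Line 3 (27.59, Ilius, 1,436 m², £181,582.20):
Base rate for 27.59 is £7.05/m².
Duty = 1,436 × £7.05 = £10,123.80.
Total = £0.00 + £9,326.26 + £10,123.80 = £19,450.06.

£19,450.06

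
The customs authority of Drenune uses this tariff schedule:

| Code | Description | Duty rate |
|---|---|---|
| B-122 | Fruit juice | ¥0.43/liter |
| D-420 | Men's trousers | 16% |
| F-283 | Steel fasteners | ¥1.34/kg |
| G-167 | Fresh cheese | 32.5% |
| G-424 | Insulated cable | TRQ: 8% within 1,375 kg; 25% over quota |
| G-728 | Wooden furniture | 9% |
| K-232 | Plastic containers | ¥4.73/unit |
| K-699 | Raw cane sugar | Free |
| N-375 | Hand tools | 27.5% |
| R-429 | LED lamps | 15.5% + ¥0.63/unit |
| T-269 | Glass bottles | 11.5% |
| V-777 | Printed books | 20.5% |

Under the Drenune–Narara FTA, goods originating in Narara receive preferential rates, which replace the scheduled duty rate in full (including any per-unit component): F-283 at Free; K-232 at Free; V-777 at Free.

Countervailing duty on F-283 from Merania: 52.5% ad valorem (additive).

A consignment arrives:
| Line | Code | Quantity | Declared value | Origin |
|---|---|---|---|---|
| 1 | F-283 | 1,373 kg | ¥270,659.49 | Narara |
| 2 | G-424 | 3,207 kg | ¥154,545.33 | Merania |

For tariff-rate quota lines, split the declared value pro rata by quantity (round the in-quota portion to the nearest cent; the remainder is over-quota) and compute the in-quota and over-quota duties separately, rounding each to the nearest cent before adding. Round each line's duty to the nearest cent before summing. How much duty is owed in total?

Line 1 (F-283, Narara, 1,373 kg, ¥270,659.49):
Base rate for F-283 is ¥1.34/kg.
Origin Narara qualifies under the Drenune–Narara agreement and F-283 is covered: preferential rate Free applies instead.
The additional-duty order on F-283 targets Merania, not Narara; it does not apply.
Duty = ¥270,659.49 × 0% = ¥0.00.
Line 2 (G-424, Merania, 3,207 kg, ¥154,545.33):
Code G-424 is under a tariff-rate quota (threshold 1,375 kg). In-quota: 1,375 kg at 8%; over-quota: 1,832 kg at 25%.
Pro-rata value split: in-quota = ¥154,545.33 × 1,375/3,207 = ¥66,261.25; over-quota = ¥154,545.33 − ¥66,261.25 = ¥88,284.08.
In-quota duty = ¥66,261.25 × 8% = ¥5,300.90. Over-quota duty = ¥88,284.08 × 25% = ¥22,071.02.
Line duty = ¥5,300.90 + ¥22,071.02 = ¥27,371.92.
Total = ¥0.00 + ¥27,371.92 = ¥27,371.92.

¥27,371.92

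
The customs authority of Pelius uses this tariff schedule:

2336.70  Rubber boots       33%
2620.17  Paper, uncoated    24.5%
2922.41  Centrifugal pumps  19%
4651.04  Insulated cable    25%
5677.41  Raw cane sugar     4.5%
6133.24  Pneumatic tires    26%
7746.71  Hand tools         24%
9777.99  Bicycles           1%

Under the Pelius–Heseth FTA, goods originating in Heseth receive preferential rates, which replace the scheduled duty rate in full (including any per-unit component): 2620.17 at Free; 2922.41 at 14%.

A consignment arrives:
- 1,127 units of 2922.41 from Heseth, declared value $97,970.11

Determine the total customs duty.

Line 1 (2922.41, Heseth, 1,127 units, $97,970.11):
Base rate for 2922.41 is 19%.
Origin Heseth qualifies under the Pelius–Heseth agreement and 2922.41 is covered: preferential rate 14% applies instead.
Duty = $97,970.11 × 14% = $13,715.82.

$13,715.82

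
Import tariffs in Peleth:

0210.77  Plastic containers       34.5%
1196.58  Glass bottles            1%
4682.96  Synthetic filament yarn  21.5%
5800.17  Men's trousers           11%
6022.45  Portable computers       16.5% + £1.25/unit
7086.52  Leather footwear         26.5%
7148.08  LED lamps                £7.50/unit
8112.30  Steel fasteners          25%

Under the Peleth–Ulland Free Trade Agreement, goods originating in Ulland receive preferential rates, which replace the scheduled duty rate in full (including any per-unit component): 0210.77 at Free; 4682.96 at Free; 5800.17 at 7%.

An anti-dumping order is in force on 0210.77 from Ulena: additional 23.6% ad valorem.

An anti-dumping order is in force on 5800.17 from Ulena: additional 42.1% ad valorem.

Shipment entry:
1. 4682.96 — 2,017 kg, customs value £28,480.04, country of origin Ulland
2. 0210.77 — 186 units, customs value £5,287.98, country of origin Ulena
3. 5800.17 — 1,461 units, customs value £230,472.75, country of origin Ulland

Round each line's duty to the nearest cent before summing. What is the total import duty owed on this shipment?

Line 1 (4682.96, Ulland, 2,017 kg, £28,480.04):
Base rate for 4682.96 is 21.5%.
Origin Ulland qualifies under the Peleth–Ulland agreement and 4682.96 is covered: preferential rate Free applies instead.
Duty = £28,480.04 × 0% = £0.00.
Line 2 (0210.77, Ulena, 186 units, £5,287.98):
Base rate for 0210.77 is 34.5%.
0210.77 has an FTA preferential rate, but origin Ulena is not Ulland; base rate stands.
Additional duty on 0210.77 from Ulena: +23.6%. Applied ad valorem rate: 34.5% + 23.6% = 58.1%.
Duty = £5,287.98 × 58.1% = £3,072.32.
Line 3 (5800.17, Ulland, 1,461 units, £230,472.75):
Base rate for 5800.17 is 11%.
Origin Ulland qualifies under the Peleth–Ulland agreement and 5800.17 is covered: preferential rate 7% applies instead.
The additional-duty order on 5800.17 targets Ulena, not Ulland; it does not apply.
Duty = £230,472.75 × 7% = £16,133.09.
Total = £0.00 + £3,072.32 + £16,133.09 = £19,205.41.

£19,205.41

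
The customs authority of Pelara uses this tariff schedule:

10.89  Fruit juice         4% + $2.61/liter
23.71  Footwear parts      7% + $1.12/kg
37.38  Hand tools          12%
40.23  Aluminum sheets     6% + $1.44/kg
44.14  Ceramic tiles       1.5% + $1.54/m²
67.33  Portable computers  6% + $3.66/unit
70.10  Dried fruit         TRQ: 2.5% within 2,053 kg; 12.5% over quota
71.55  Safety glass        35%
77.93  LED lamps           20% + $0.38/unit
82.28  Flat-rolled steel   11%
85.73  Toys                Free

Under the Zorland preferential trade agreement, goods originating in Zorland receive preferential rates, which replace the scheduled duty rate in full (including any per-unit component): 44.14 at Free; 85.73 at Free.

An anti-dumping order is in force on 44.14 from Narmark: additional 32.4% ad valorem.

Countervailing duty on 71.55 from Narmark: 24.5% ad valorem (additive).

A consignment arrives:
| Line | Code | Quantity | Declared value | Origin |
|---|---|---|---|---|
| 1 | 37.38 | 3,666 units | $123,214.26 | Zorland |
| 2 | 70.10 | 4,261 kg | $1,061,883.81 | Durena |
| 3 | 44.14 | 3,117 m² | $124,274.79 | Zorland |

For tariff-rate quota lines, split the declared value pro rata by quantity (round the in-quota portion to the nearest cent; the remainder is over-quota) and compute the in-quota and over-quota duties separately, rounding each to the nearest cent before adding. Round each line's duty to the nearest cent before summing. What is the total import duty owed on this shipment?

$96,358.37

Line 1 (37.38, Zorland, 3,666 units, $123,214.26):
Base rate for 37.38 is 12%.
Origin Zorland is the FTA partner but 37.38 is not on the preference list; base rate stands.
Duty = $123,214.26 × 12% = $14,785.71.
Line 2 (70.10, Durena, 4,261 kg, $1,061,883.81):
Code 70.10 is under a tariff-rate quota (threshold 2,053 kg). In-quota: 2,053 kg at 2.5%; over-quota: 2,208 kg at 12.5%.
Pro-rata value split: in-quota = $1,061,883.81 × 2,053/4,261 = $511,628.13; over-quota = $1,061,883.81 − $511,628.13 = $550,255.68.
In-quota duty = $511,628.13 × 2.5% = $12,790.70. Over-quota duty = $550,255.68 × 12.5% = $68,781.96.
Line duty = $12,790.70 + $68,781.96 = $81,572.66.
Line 3 (44.14, Zorland, 3,117 m², $124,274.79):
Base rate for 44.14 is 1.5% + $1.54/m².
Origin Zorland qualifies under the Pelara–Zorland agreement and 44.14 is covered: preferential rate Free applies instead.
The additional-duty order on 44.14 targets Narmark, not Zorland; it does not apply.
Duty = $124,274.79 × 0% = $0.00.
Total = $14,785.71 + $81,572.66 + $0.00 = $96,358.37.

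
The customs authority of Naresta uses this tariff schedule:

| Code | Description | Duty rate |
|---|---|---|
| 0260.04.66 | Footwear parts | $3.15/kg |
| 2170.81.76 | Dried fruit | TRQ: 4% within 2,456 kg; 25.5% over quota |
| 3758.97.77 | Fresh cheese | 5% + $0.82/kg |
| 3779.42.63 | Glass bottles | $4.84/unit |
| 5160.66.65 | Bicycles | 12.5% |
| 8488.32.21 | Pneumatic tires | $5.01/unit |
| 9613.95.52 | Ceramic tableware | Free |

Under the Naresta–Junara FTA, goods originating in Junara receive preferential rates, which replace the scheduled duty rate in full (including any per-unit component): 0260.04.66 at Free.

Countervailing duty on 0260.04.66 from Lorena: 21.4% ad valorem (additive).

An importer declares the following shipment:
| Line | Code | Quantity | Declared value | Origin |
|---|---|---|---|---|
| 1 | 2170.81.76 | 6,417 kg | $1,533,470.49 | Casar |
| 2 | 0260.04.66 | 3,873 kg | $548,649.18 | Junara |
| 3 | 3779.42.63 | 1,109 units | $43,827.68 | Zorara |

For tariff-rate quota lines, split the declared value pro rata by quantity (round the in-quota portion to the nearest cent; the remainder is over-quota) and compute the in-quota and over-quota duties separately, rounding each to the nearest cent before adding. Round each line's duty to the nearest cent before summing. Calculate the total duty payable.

Line 1 (2170.81.76, Casar, 6,417 kg, $1,533,470.49):
Code 2170.81.76 is under a tariff-rate quota (threshold 2,456 kg). In-quota: 2,456 kg at 4%; over-quota: 3,961 kg at 25.5%.
Pro-rata value split: in-quota = $1,533,470.49 × 2,456/6,417 = $586,910.32; over-quota = $1,533,470.49 − $586,910.32 = $946,560.17.
In-quota duty = $586,910.32 × 4% = $23,476.41. Over-quota duty = $946,560.17 × 25.5% = $241,372.84.
Line duty = $23,476.41 + $241,372.84 = $264,849.25.
Line 2 (0260.04.66, Junara, 3,873 kg, $548,649.18):
Base rate for 0260.04.66 is $3.15/kg.
Origin Junara qualifies under the Naresta–Junara agreement and 0260.04.66 is covered: preferential rate Free applies instead.
The additional-duty order on 0260.04.66 targets Lorena, not Junara; it does not apply.
Duty = $548,649.18 × 0% = $0.00.
Line 3 (3779.42.63, Zorara, 1,109 units, $43,827.68):
Base rate for 3779.42.63 is $4.84/unit.
Duty = 1,109 × $4.84 = $5,367.56.
Total = $264,849.25 + $0.00 + $5,367.56 = $270,216.81.

$270,216.81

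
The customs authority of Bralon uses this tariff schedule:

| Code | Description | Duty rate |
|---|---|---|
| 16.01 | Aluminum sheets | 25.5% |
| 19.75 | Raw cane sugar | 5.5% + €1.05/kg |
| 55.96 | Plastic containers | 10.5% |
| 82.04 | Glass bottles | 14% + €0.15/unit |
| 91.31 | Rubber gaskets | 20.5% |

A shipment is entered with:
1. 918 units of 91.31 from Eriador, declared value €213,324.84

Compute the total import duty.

Line 1 (91.31, Eriador, 918 units, €213,324.84):
Base rate for 91.31 is 20.5%.
Duty = €213,324.84 × 20.5% = €43,731.59.

€43,731.59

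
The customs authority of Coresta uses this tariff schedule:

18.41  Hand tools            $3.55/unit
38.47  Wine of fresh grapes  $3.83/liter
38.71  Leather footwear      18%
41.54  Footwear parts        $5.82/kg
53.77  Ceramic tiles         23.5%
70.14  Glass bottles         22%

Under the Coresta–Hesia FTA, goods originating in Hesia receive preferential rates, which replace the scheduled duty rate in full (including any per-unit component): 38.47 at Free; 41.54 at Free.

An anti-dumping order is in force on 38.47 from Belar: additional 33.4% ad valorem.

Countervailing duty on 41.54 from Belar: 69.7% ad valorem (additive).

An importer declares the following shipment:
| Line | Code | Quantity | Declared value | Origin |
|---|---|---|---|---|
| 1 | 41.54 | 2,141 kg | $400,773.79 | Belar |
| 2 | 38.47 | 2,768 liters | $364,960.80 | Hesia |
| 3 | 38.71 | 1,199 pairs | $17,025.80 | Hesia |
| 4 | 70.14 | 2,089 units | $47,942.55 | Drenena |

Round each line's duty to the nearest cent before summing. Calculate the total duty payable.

$305,411.95

Line 1 (41.54, Belar, 2,141 kg, $400,773.79):
Base rate for 41.54 is $5.82/kg.
41.54 has an FTA preferential rate, but origin Belar is not Hesia; base rate stands.
Additional duty on 41.54 from Belar: +69.7% ad valorem. Applied ad valorem rate = 69.7%.
Duty = $400,773.79 × 69.7% + 2,141 × $5.82 = $291,799.95.
Line 2 (38.47, Hesia, 2,768 liters, $364,960.80):
Base rate for 38.47 is $3.83/liter.
Origin Hesia qualifies under the Coresta–Hesia agreement and 38.47 is covered: preferential rate Free applies instead.
The additional-duty order on 38.47 targets Belar, not Hesia; it does not apply.
Duty = $364,960.80 × 0% = $0.00.
Line 3 (38.71, Hesia, 1,199 pairs, $17,025.80):
Base rate for 38.71 is 18%.
Origin Hesia is the FTA partner but 38.71 is not on the preference list; base rate stands.
Duty = $17,025.80 × 18% = $3,064.64.
Line 4 (70.14, Drenena, 2,089 units, $47,942.55):
Base rate for 70.14 is 22%.
Duty = $47,942.55 × 22% = $10,547.36.
Total = $291,799.95 + $0.00 + $3,064.64 + $10,547.36 = $305,411.95.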